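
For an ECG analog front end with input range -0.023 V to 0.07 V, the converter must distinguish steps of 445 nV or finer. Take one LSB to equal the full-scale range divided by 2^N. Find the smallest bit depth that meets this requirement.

18 bits

Full-scale range = 0.07 V − (-0.023 V) = 0.093 V.
0.093 V / 445 nV = 209000. Since 2^17 = 131072 and 2^18 = 262144, N = 18.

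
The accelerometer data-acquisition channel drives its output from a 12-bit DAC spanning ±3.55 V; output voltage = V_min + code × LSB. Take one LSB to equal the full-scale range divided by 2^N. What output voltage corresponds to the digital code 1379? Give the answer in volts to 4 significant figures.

-1.160 V

Full-scale range = 3.55 V − (-3.55 V) = 7.1 V. LSB = 7.1 V / 2^12.
Output = V_min + (1379/4096) × range = -3.55 + 0.336670 × 7.1 V
      = -3.55 + 2.39036 = -1.15964 V.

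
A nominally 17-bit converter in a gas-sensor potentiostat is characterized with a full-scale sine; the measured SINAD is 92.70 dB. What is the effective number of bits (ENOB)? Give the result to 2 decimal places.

15.11 bits

(92.70 − 1.76) / 6.02 = 90.94/6.02 = 15.1063 effective bits.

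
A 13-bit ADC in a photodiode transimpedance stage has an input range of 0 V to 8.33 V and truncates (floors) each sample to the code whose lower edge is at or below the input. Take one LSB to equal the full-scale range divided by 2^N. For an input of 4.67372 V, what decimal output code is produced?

Full-scale range = 8.33 V. LSB = 8.33 V / 2^13 ≈ 1.017 mV.
(V_in − V_min) × 2^13/range = (4.67372 − (0)) × 8192/8.33 = 4596.292.
Floor → code = 4596.

4596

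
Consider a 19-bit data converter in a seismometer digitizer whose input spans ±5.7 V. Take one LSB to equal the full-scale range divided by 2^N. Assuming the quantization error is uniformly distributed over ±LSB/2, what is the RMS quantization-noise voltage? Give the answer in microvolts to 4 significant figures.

Full-scale range = 5.7 V − (-5.7 V) = 11.4 V.
One LSB is 11.4 V / 524288 = 21.7438 µV.
RMS of a uniform error over width LSB is LSB/√12 = 6.277 µV.

6.277 µV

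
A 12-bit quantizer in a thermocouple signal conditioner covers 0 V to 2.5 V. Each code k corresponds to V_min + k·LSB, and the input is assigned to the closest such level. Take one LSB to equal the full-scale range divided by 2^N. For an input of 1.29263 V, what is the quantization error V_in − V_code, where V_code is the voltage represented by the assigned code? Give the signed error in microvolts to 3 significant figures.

Range is 2.5 V. LSB = 2.5 V / 2^12 ≈ 0.6104 mV.
Position in LSBs: (1.29263 − (0)) × 4096/2.5 = 2117.8450; rounding gives k = 2118.
V_code = V_min + k × range/2^12 = 0 + 2118 × 2.5/4096 = 1.292724609 V.
V_in − V_code = 1.29263 − (1.292724609) = −94.6 µV.

−94.6 µV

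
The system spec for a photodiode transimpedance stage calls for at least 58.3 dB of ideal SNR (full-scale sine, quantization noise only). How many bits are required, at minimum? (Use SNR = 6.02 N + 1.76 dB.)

10 bits

6.02 N + 1.76 ≥ 58.3 gives N ≥ 9.392, so the minimum integer is 10.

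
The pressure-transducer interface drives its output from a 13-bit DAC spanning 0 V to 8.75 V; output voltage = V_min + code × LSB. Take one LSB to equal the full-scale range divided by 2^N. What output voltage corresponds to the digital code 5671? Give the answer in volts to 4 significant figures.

6.057 V

Range is 8.75 V. LSB = 8.75 V / 2^13.
V_out = 0 + 5671 × (8.75/8192) V
      = 0 + 6.05728 = 6.05728 V.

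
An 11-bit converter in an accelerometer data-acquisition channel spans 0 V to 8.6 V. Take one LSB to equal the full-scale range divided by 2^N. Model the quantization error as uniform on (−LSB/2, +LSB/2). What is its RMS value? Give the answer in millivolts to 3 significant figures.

V_FS = 8.6 V.
One LSB is 8.6 V / 2048 = 4.1992 mV.
σ_q = LSB/√12 = 4.1992 mV/3.4641 = 1.21 mV.

1.21 mV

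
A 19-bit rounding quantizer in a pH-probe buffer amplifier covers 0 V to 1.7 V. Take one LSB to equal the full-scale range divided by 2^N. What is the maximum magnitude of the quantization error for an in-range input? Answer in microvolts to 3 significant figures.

1.62 µV

Range is 1.7 V.
LSB = 1.7 V ÷ 2^19 = 1.7/524288 V = 3.2425 µV.
A rounding quantizer has |error| ≤ LSB/2 = 1.62 µV.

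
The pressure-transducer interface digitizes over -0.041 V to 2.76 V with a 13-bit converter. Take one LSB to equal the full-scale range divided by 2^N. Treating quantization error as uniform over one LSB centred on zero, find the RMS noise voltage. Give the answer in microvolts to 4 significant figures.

98.70 µV

Range = 2.76 − (-0.041) = 2.801 V.
One LSB is 2.801 V / 8192 = 341.919 µV.
RMS of a uniform error over width LSB is LSB/√12 = 98.70 µV.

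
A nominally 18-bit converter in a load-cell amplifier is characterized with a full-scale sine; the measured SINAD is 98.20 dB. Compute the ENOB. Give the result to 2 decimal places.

ENOB = (SINAD − 1.76) / 6.02 = (98.20 − 1.76) / 6.02 = 96.44 / 6.02 = 16.0199.

16.02 bits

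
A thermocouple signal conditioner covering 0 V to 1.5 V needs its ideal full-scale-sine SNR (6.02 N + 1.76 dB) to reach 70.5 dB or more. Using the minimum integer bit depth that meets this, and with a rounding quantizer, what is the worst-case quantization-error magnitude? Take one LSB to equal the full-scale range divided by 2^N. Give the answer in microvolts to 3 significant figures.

Range is 1.5 V.
N ≥ (70.5 − 1.76)/6.02 = 11.419 → N_min = 12.
Step size = 1.5/4096 V = 366.21 µV.
Half an LSB is 183 µV.

183 µV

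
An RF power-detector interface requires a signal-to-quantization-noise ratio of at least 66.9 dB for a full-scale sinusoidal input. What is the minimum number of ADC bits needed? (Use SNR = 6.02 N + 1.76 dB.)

11 bits

6.02 N + 1.76 ≥ 66.9 gives N ≥ 10.821, so the minimum integer is 11.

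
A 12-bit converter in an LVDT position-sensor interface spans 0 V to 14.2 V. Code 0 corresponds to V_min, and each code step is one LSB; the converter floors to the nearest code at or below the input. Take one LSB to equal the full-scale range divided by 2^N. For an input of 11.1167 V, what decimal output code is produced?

3206

Full-scale range = 14.2 V. LSB = 14.2 V / 2^12 ≈ 3.467 mV.
(V_in − V_min) × 2^12/range = (11.1167 − (0)) × 4096/14.2 = 3206.620.
Floor → code = 3206.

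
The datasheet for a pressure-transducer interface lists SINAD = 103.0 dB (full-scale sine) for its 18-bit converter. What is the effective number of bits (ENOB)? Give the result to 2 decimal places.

16.82 bits

Inverting SNR = 6.02 N + 1.76: N_eff = (103.0 − 1.76)/6.02 = 16.8173.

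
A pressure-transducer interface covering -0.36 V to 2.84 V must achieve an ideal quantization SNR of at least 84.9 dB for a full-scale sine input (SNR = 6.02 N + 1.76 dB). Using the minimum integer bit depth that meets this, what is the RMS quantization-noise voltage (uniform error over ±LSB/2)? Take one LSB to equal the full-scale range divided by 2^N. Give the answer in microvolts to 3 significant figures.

56.4 µV

Range = 2.84 − (-0.36) = 3.2 V.
N ≥ (84.9 − 1.76)/6.02 = 13.811 → N_min = 14.
Step size = 3.2/16384 V = 195.31 µV.
V_rms = LSB/√12 = 56.4 µV.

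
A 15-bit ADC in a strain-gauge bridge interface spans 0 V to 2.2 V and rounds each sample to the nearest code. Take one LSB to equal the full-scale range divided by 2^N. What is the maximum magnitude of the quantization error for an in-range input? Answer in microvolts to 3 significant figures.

Span = 2.2 V.
LSB = 2.2 V ÷ 2^15 = 2.2/32768 V = 67.139 µV.
A rounding quantizer has |error| ≤ LSB/2 = 33.6 µV.

33.6 µV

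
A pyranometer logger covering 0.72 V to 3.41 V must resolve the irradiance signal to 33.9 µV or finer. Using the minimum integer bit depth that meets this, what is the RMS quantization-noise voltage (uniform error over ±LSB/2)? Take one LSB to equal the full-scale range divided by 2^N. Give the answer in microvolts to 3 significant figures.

Range = 3.41 − (0.72) = 2.69 V.
Need 2^N ≥ 2.69 V / 33.9 µV = 79350 → N_min = 17.
LSB = 2.69 V / 2^17 = 20.523 µV.
V_rms = LSB/√12 = 5.92 µV.

5.92 µV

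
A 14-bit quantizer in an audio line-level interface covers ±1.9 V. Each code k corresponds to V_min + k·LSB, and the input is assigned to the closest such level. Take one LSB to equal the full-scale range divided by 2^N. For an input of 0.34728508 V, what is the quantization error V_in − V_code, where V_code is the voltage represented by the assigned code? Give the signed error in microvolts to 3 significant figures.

+80.5 µV

The full-scale span is 1.9 − (-1.9) = 3.8 V. LSB = 3.8 V / 2^14 ≈ 231.9 µV.
(0.34728508 − (-1.9)) / LSB = 2.24728508 × 16384/3.8 = 9689.3470. Nearest integer: k = 9689.
V_code = V_min + k × range/2^14 = -1.9 + 9689 × 3.8/16384 = 0.34720458984 V.
e = 0.34728508 − (0.34720458984) = +80.5 µV.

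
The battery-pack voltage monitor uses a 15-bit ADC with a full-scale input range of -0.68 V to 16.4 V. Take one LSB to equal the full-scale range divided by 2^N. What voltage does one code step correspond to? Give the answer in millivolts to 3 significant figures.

The full-scale span is 16.4 − (-0.68) = 17.08 V.
2^15 = 32768 levels.
LSB = 17.08 V / 2^15 = 0.521 mV.

0.521 mV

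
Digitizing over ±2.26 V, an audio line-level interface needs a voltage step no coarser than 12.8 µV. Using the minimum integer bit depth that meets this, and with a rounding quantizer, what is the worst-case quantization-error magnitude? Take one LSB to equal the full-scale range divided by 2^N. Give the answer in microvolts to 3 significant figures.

Span: 2.26 V − (-2.26 V) = 4.52 V.
4.52 V / 12.8 µV = 353100. Since 2^18 = 262144 and 2^19 = 524288, N = 19.
LSB = 4.52 V / 2^19 = 8.6212 µV.
Half an LSB is 4.31 µV.

4.31 µV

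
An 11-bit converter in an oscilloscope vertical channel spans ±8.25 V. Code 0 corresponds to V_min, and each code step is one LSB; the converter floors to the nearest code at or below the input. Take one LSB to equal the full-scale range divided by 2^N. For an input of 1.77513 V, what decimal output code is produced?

1244

Range = 8.25 − (-8.25) = 16.5 V. LSB = 16.5 V / 2^11 ≈ 8.057 mV.
(V_in − V_min) × 2^11/range = (1.77513 − (-8.25)) × 2048/16.5 = 1244.331.
Floor → code = 1244.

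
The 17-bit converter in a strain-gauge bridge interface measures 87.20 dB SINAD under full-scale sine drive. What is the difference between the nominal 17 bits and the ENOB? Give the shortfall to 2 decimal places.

2.81 bits

Effective bits = (87.20 − 1.76)/6.02 = 14.1927.
Shortfall = 17 − 14.1927 = 2.8073 bits.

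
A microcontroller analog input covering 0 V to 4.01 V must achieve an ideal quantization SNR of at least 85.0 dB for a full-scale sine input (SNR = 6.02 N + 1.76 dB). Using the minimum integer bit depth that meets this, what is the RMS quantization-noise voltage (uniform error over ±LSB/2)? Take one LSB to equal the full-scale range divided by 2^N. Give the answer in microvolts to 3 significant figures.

70.7 µV

V_FS = 4.01 V.
Required N = ⌈(85.0 − 1.76)/6.02⌉ = ⌈13.827⌉ = 14.
LSB = 4.01 V / 2^14 = 244.75 µV.
σ_q = LSB/√12 = 244.75 µV/3.4641 = 70.7 µV.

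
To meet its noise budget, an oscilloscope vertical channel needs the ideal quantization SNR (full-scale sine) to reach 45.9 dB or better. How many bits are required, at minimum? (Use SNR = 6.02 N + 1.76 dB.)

8 bits

Required N = ⌈(45.9 − 1.76)/6.02⌉ = ⌈7.332⌉ = 8.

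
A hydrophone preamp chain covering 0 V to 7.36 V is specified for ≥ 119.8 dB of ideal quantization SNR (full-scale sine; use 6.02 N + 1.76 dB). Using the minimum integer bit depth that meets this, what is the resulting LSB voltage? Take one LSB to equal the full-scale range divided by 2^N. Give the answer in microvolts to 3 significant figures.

Range is 7.36 V.
Solving 6.02 N ≥ 119.8 − 1.76: N ≥ 19.608. Round up → N = 20.
LSB = 7.36 V ÷ 2^20 = 7.36/1048576 V = 7.02 µV.

7.02 µV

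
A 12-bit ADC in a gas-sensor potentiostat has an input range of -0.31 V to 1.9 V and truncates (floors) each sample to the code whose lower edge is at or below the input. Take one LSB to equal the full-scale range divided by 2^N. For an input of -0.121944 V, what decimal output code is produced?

348

Full-scale range = 1.9 V − (-0.31 V) = 2.21 V. LSB = 2.21 V / 2^12 ≈ 0.5396 mV.
(V_in − V_min) × 2^12/range = (-0.121944 − (-0.31)) × 4096/2.21 = 348.542.
Floor → code = 348.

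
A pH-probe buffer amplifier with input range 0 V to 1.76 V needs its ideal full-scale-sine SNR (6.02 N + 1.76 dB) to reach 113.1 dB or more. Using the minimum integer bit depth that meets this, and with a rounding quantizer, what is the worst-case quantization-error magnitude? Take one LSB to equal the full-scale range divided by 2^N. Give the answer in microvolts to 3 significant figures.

Range is 1.76 V.
Required N = ⌈(113.1 − 1.76)/6.02⌉ = ⌈18.495⌉ = 19.
LSB = 1.76 V ÷ 2^19 = 1.76/524288 V = 3.3569 µV.
Max error for round-to-nearest is LSB/2 = 1.68 µV.

1.68 µV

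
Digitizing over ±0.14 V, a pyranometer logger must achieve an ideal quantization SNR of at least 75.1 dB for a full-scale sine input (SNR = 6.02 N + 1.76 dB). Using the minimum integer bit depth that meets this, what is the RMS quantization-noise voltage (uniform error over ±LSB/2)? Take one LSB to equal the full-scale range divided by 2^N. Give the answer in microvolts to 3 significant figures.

Full-scale range = 0.14 V − (-0.14 V) = 0.28 V.
Required N = ⌈(75.1 − 1.76)/6.02⌉ = ⌈12.183⌉ = 13.
LSB = 0.28 V / 2^13 = 34.180 µV.
σ_q = LSB/√12 = 34.180 µV/3.4641 = 9.87 µV.

9.87 µV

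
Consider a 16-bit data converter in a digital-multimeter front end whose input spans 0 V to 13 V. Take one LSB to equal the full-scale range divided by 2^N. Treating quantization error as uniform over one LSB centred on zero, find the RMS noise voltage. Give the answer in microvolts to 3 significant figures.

57.3 µV

Span = 13 V.
LSB = 13 V / 2^16 = 198.36 µV.
V_rms = LSB/√12 = 198.36 µV / √12 = 57.3 µV.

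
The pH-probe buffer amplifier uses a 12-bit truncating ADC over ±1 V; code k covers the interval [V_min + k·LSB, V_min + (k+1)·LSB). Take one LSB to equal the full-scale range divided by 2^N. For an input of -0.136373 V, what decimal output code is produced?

1768

The full-scale span is 1 − (-1) = 2 V. LSB = 2 V / 2^12 ≈ 488.3 µV.
(V_in − V_min) × 2^12/range = (-0.136373 − (-1)) × 4096/2 = 1768.708.
Floor → code = 1768.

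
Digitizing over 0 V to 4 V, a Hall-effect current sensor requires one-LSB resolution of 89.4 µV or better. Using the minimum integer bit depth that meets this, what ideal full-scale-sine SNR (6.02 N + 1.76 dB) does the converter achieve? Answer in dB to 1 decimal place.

98.1 dB

Range is 4 V.
4 V / 89.4 µV = 44740. Since 2^15 = 32768 and 2^16 = 65536, N = 16.
SNR = 6.02 × 16 + 1.76 = 98.08 dB.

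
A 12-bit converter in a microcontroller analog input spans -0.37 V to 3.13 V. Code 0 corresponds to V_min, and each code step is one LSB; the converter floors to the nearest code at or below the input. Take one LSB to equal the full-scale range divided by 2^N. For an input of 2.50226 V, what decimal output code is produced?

Range = 3.13 − (-0.37) = 3.5 V. LSB = 3.5 V / 2^12 ≈ 0.8545 mV.
V_in − V_min = 2.50226 − (-0.37) = 2.87226 V.
Divide by LSB: 2.87226 × 4096/3.5 = 3361.3648.
Truncating gives code 3361.

3361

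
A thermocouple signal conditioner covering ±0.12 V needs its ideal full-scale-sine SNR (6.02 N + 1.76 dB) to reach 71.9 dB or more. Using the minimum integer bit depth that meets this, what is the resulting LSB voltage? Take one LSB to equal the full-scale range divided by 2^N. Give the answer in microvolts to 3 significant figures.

Range = 0.12 − (-0.12) = 0.24 V.
6.02 N + 1.76 ≥ 71.9 gives N ≥ 11.651, so the minimum integer is 12.
LSB = 0.24 V ÷ 2^12 = 0.24/4096 V = 58.6 µV.

58.6 µV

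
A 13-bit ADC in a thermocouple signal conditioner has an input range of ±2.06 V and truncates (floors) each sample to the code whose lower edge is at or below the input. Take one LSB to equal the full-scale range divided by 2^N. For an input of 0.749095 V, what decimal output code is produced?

5585

Span: 2.06 V − (-2.06 V) = 4.12 V. LSB = 4.12 V / 2^13 ≈ 0.5029 mV.
V_in − V_min = 0.749095 − (-2.06) = 2.809095 V.
Divide by LSB: 2.809095 × 8192/4.12 = 5585.4627.
Truncating gives code 5585.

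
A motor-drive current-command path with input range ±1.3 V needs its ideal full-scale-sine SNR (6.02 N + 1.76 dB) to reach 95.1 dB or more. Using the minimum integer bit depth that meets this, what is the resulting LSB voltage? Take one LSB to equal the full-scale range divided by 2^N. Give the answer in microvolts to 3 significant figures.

Range = 1.3 − (-1.3) = 2.6 V.
6.02 N + 1.76 ≥ 95.1 gives N ≥ 15.505, so the minimum integer is 16.
LSB = 2.6 V / 2^16 = 39.7 µV.

39.7 µV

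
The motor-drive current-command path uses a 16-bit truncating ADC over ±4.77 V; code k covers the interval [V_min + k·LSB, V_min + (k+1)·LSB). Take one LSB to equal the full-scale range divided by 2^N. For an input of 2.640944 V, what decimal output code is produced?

The full-scale span is 4.77 − (-4.77) = 9.54 V. LSB = 9.54 V / 2^16 ≈ 145.6 µV.
(V_in − V_min) × 2^16/range = (2.640944 − (-4.77)) × 65536/9.54 = 50910.233.
Floor → code = 50910.

50910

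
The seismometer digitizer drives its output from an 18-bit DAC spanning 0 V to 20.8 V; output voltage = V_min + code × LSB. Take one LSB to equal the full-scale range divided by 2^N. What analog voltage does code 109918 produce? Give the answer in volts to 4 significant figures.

Full-scale range = 20.8 V. LSB = 20.8 V / 2^18.
Output = V_min + (109918/262144) × range = 0 + 0.419304 × 20.8 V
      = 0 V + 8.72152 V = 8.72152 V.

8.722 V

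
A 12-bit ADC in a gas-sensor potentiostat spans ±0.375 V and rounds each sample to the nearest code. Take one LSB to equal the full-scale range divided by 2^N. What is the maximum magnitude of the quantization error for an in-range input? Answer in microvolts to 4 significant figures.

Span: 0.375 V − (-0.375 V) = 0.75 V.
Step size = 0.75/4096 V = 183.105 µV.
A rounding quantizer has |error| ≤ LSB/2 = 91.55 µV.

91.55 µV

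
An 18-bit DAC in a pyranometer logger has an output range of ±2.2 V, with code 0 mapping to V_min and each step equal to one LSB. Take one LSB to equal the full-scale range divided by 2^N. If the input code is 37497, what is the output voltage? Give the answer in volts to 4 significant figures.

-1.571 V

Full-scale range = 2.2 V − (-2.2 V) = 4.4 V. LSB = 4.4 V / 2^18.
V_out = -2.2 + 37497 × (4.4/262144) V
      = -2.2 V + 0.629375 V = -1.57063 V.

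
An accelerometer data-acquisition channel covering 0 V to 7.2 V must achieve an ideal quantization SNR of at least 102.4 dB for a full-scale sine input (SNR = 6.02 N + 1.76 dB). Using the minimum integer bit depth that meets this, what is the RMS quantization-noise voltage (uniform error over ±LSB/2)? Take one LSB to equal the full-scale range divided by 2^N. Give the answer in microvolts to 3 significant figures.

Full-scale range = 7.2 V.
6.02 N + 1.76 ≥ 102.4 gives N ≥ 16.718, so the minimum integer is 17.
LSB = 7.2 V / 2^17 = 54.932 µV.
RMS noise = LSB/√12 = 15.9 µV.

15.9 µV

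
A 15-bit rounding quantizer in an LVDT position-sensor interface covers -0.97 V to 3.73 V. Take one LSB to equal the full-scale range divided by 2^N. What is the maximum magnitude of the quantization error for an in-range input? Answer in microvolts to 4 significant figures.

Full-scale range = 3.73 V − (-0.97 V) = 4.7 V.
LSB = 4.7 V ÷ 2^15 = 4.7/32768 V = 143.433 µV.
A rounding quantizer has |error| ≤ LSB/2 = 71.72 µV.

71.72 µV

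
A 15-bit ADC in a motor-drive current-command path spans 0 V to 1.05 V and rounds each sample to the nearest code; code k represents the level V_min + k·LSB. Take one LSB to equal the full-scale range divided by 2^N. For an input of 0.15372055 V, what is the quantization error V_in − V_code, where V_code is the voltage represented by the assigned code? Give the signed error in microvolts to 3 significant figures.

Range is 1.05 V. LSB = 1.05 V / 2^15 ≈ 32.04 µV.
(0.15372055 − (0)) / LSB = 0.15372055 × 32768/1.05 = 4797.2524. Nearest integer: k = 4797.
V_code = V_min + k × range/2^15 = 0 + 4797 × 1.05/32768 = 0.15371246338 V.
e = 0.15372055 − (0.15371246338) = +8.09 µV.

+8.09 µV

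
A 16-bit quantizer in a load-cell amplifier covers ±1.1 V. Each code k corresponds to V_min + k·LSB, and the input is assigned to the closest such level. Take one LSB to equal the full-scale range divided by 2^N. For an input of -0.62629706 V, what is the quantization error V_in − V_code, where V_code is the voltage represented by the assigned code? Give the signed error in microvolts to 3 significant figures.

The full-scale span is 1.1 − (-1.1) = 2.2 V. LSB = 2.2 V / 2^16 ≈ 33.57 µV.
Position in LSBs: (-0.62629706 − (-1.1)) × 65536/2.2 = 14111.1799; rounding gives k = 14111.
V_code = -1.1 + (14111/65536) × 2.2 = -0.62630310059 V.
e = -0.62629706 − (-0.62630310059) = +6.04 µV.

+6.04 µV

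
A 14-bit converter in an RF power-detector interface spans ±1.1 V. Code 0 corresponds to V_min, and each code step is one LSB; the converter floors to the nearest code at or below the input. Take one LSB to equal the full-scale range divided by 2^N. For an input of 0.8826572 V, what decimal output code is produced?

14765

Range = 1.1 − (-1.1) = 2.2 V. LSB = 2.2 V / 2^14 ≈ 134.3 µV.
code = ⌊(V_in − V_min)/LSB⌋ = ⌊(V_in − V_min) × 2^14 / range⌋
     = ⌊(0.8826572 − (-1.1)) × 16384 / 2.2⌋ = ⌊1.9826572 × 16384/2.2⌋
     = ⌊14765.389⌋ = 14765.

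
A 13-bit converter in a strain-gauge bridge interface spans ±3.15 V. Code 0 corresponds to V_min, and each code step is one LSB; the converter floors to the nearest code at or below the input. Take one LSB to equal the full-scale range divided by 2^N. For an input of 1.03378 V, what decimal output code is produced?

The full-scale span is 3.15 − (-3.15) = 6.3 V. LSB = 6.3 V / 2^13 ≈ 0.7690 mV.
code = ⌊(V_in − V_min)/LSB⌋ = ⌊(V_in − V_min) × 2^13 / range⌋
     = ⌊(1.03378 − (-3.15)) × 8192 / 6.3⌋ = ⌊4.18378 × 8192/6.3⌋
     = ⌊5440.242⌋ = 5440.

5440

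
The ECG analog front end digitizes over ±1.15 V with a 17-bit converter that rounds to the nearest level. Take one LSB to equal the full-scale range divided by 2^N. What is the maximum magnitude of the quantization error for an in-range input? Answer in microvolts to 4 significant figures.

Full-scale range = 1.15 V − (-1.15 V) = 2.3 V.
One LSB is 2.3 V / 131072 = 17.5476 µV.
|e|_max = LSB/2 = 8.774 µV.

8.774 µV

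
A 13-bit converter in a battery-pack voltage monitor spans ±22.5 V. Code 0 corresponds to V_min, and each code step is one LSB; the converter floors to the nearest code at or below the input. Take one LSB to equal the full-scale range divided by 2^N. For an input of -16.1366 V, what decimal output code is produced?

Span: 22.5 V − (-22.5 V) = 45 V. LSB = 45 V / 2^13 ≈ 5.493 mV.
code = ⌊(V_in − V_min)/LSB⌋ = ⌊(V_in − V_min) × 2^13 / range⌋
     = ⌊(-16.1366 − (-22.5)) × 8192 / 45⌋ = ⌊6.3634 × 8192/45⌋
     = ⌊1158.422⌋ = 1158.

1158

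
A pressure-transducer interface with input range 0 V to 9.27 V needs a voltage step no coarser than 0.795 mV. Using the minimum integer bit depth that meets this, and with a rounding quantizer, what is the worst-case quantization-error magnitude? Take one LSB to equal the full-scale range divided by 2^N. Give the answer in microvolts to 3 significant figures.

283 µV

Span = 9.27 V.
Required number of levels: 9.27/0.795 mV = 11660; smallest N with 2^N ≥ that is 14.
LSB = 9.27 V ÷ 2^14 = 9.27/16384 V = 0.56580 mV.
Max error for round-to-nearest is LSB/2 = 283 µV.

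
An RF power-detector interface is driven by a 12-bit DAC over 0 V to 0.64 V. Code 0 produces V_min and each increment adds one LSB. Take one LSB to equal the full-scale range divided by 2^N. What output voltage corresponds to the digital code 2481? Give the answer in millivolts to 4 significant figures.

387.7 mV

V_FS = 0.64 V. LSB = 0.64 V / 2^12.
V_out = V_min + code × LSB = 0 V + 2481 × 0.64 V / 4096
      = 0 V + 0.387656 V = 0.387656 V.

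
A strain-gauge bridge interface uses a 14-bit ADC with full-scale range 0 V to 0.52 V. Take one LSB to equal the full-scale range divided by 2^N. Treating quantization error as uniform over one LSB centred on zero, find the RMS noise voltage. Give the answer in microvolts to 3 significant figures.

9.16 µV

V_FS = 0.52 V.
LSB = 0.52 V / 2^14 = 31.738 µV.
V_rms = LSB/√12 = 31.738 µV / √12 = 9.16 µV.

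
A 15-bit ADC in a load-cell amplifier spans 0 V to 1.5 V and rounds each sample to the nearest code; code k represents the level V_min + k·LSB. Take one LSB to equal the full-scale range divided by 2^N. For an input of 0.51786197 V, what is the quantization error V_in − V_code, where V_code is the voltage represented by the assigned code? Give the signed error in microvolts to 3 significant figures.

V_FS = 1.5 V. LSB = 1.5 V / 2^15 ≈ 45.78 µV.
(0.51786197 − (0)) / LSB = 0.51786197 × 32768/1.5 = 11312.8674. Nearest integer: k = 11313.
V_code = 0 + (11313/32768) × 1.5 = 0.51786804199 V.
Error = V_in − V_code = 0.51786197 − (0.51786804199) = −6.07 µV.

−6.07 µV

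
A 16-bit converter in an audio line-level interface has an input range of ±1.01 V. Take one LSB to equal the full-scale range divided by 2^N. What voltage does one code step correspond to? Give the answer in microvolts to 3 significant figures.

30.8 µV

Range = 1.01 − (-1.01) = 2.02 V.
2^16 = 65536 levels.
LSB = 2.02 V ÷ 2^16 = 2.02/65536 V = 30.8 µV.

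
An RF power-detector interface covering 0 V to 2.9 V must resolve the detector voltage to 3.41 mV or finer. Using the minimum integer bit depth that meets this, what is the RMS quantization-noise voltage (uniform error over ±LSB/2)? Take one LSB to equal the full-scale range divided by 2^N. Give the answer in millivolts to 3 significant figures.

0.818 mV

Range is 2.9 V.
Required number of levels: 2.9/3.41 mV = 850.44; smallest N with 2^N ≥ that is 10.
One LSB is 2.9 V / 1024 = 2.8320 mV.
RMS noise = LSB/√12 = 0.818 mV.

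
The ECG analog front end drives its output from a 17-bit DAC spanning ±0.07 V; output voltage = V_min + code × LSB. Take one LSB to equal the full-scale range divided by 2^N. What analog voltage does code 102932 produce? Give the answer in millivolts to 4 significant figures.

Span: 0.07 V − (-0.07 V) = 0.14 V. LSB = 0.14 V / 2^17.
V_out = V_min + code × LSB = -0.07 V + 102932 × 0.14 V / 131072
      = -0.07 V + 0.109943 V = 0.0399432 V.

39.94 mV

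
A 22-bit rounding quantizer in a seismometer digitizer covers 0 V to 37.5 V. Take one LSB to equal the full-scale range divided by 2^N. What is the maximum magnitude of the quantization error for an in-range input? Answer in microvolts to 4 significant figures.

4.470 µV

Range is 37.5 V.
LSB = 37.5 V / 2^22 = 8.94070 µV.
A rounding quantizer has |error| ≤ LSB/2 = 4.470 µV.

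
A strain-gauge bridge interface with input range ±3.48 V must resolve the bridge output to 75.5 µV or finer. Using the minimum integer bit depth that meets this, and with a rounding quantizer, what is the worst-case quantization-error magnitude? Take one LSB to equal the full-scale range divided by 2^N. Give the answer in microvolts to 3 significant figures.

26.6 µV

Full-scale range = 3.48 V − (-3.48 V) = 6.96 V.
Required number of levels: 6.96/75.5 µV = 92185; smallest N with 2^N ≥ that is 17.
LSB = 6.96 V / 2^17 = 53.101 µV.
Max error for round-to-nearest is LSB/2 = 26.6 µV.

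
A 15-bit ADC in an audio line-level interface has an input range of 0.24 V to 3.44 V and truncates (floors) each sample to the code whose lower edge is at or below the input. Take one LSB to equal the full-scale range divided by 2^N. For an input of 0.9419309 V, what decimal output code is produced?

The full-scale span is 3.44 − (0.24) = 3.2 V. LSB = 3.2 V / 2^15 ≈ 97.66 µV.
(V_in − V_min) × 2^15/range = (0.9419309 − (0.24)) × 32768/3.2 = 7187.772.
Floor → code = 7187.

7187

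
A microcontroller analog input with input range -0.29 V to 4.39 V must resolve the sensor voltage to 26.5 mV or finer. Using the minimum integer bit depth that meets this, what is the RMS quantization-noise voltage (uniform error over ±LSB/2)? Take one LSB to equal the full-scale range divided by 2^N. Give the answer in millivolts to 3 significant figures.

5.28 mV

Range = 4.39 − (-0.29) = 4.68 V.
4.68 V / 26.5 mV = 176.6. Since 2^7 = 128 and 2^8 = 256, N = 8.
Step size = 4.68/256 V = 18.281 mV.
RMS noise = LSB/√12 = 5.28 mV.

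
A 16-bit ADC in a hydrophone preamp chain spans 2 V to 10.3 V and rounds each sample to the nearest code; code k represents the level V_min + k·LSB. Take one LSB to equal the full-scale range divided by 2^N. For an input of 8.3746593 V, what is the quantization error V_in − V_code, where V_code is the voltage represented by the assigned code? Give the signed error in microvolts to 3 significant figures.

−38.6 µV

Span: 10.3 V − (2 V) = 8.3 V. LSB = 8.3 V / 2^16 ≈ 126.6 µV.
(V_in − V_min)/LSB = (8.3746593 − (2)) × 65536/8.3 = 50333.6954 → nearest code k = 50334.
V_code = V_min + k × range/2^16 = 2 + 50334 × 8.3/65536 = 8.3746978760 V.
e = 8.3746593 − (8.3746978760) = −38.6 µV.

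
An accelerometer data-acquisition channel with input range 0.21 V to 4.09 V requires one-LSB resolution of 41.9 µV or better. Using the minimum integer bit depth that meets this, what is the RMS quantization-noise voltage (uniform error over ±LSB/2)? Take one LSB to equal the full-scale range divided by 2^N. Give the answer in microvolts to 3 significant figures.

8.55 µV

Span: 4.09 V − (0.21 V) = 3.88 V.
Levels needed ≥ 3.88/41.9 µV = 92600. 2^17 = 131072 suffices, so N_min = 17.
LSB = 3.88 V ÷ 2^17 = 3.88/131072 V = 29.602 µV.
RMS noise = LSB/√12 = 8.55 µV.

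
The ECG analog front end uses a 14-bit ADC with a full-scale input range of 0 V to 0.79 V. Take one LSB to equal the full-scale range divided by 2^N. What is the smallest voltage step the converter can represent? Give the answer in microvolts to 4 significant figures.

48.22 µV

Span = 0.79 V.
Number of codes = 2^14 = 16384.
One LSB is 0.79 V / 16384 = 48.22 µV.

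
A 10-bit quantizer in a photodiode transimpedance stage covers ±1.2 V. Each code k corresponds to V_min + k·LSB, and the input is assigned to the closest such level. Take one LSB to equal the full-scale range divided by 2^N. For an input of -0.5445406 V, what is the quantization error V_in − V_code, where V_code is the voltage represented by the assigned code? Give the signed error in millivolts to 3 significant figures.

−0.791 mV

Range = 1.2 − (-1.2) = 2.4 V. LSB = 2.4 V / 2^10 ≈ 2.344 mV.
(-0.5445406 − (-1.2)) / LSB = 0.6554594 × 1024/2.4 = 279.6627. Nearest integer: k = 280.
Reconstructed level: -1.2 + 280 × 2.4/1024 V = -0.5437500000 V.
Error = V_in − V_code = -0.5445406 − (-0.5437500000) = −0.791 mV.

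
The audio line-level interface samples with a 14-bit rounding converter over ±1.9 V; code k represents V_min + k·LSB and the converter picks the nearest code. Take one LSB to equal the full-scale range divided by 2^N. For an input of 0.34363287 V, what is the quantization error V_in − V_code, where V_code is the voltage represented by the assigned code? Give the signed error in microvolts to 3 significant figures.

Span: 1.9 V − (-1.9 V) = 3.8 V. LSB = 3.8 V / 2^14 ≈ 231.9 µV.
(0.34363287 − (-1.9)) / LSB = 2.24363287 × 16384/3.8 = 9673.6002. Nearest integer: k = 9674.
V_code = -1.9 + (9674/16384) × 3.8 = 0.34372558594 V.
Error = V_in − V_code = 0.34363287 − (0.34372558594) = −92.7 µV.

−92.7 µV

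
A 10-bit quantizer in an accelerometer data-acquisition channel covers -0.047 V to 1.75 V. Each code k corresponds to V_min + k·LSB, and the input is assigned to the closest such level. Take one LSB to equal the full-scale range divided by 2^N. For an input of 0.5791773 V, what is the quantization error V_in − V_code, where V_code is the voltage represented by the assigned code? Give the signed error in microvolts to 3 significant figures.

Span: 1.75 V − (-0.047 V) = 1.797 V. LSB = 1.797 V / 2^10 ≈ 1.755 mV.
(V_in − V_min)/LSB = (0.5791773 − (-0.047)) × 1024/1.797 = 356.8200 → nearest code k = 357.
V_code = -0.047 + (357/1024) × 1.797 = 0.5794931641 V.
e = 0.5791773 − (0.5794931641) = −316 µV.

−316 µV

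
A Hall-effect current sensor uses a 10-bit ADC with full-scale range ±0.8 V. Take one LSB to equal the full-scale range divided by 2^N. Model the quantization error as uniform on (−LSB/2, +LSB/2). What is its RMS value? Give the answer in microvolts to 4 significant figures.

Full-scale range = 0.8 V − (-0.8 V) = 1.6 V.
Step size = 1.6/1024 V = 1.56250 mV.
RMS of a uniform error over width LSB is LSB/√12 = 451.1 µV.

451.1 µV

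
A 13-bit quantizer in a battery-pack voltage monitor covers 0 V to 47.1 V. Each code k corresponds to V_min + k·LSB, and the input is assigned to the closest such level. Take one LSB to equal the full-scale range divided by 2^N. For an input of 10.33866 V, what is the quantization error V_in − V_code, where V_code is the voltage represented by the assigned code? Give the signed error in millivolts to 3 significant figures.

+1.04 mV

V_FS = 47.1 V. LSB = 47.1 V / 2^13 ≈ 5.750 mV.
(V_in − V_min)/LSB = (10.33866 − (0)) × 8192/47.1 = 1798.1805 → nearest code k = 1798.
V_code = 0 + (1798/8192) × 47.1 = 10.33762207 V.
e = 10.33866 − (10.33762207) = +1.04 mV.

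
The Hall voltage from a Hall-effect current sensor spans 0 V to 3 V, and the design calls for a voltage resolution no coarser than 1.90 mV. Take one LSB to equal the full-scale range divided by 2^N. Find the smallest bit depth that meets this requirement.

Span = 3 V.
Need 2^N ≥ 3 V / 1.90 mV = 1579 → N_min = 11.

11 bits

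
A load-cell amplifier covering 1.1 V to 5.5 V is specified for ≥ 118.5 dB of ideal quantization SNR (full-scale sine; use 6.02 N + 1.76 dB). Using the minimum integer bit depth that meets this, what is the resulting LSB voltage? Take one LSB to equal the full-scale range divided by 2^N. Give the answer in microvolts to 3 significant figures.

4.20 µV

Full-scale range = 5.5 V − (1.1 V) = 4.4 V.
Solving 6.02 N ≥ 118.5 − 1.76: N ≥ 19.392. Round up → N = 20.
LSB = 4.4 V ÷ 2^20 = 4.4/1048576 V = 4.20 µV.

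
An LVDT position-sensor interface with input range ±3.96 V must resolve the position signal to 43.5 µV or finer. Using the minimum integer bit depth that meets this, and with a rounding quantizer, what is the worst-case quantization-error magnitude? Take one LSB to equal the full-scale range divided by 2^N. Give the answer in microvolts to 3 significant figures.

15.1 µV

Full-scale range = 3.96 V − (-3.96 V) = 7.92 V.
Need 2^N ≥ 7.92 V / 43.5 µV = 182100 → N_min = 18.
LSB = 7.92 V / 2^18 = 30.212 µV.
Max error for round-to-nearest is LSB/2 = 15.1 µV.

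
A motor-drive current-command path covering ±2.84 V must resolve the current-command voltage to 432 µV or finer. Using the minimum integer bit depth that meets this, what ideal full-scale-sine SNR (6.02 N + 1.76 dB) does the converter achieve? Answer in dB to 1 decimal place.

86.0 dB

The full-scale span is 2.84 − (-2.84) = 5.68 V.
Need 2^N ≥ 5.68 V / 432 µV = 13150 → N_min = 14.
6.02(14) + 1.76 = 86.04 dB.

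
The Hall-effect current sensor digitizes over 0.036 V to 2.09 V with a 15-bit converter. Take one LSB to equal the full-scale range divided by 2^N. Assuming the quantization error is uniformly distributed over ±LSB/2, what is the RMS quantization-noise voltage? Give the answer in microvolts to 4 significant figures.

Full-scale range = 2.09 V − (0.036 V) = 2.054 V.
Step size = 2.054/32768 V = 62.6831 µV.
V_rms = LSB/√12 = 62.6831 µV / √12 = 18.10 µV.

18.10 µV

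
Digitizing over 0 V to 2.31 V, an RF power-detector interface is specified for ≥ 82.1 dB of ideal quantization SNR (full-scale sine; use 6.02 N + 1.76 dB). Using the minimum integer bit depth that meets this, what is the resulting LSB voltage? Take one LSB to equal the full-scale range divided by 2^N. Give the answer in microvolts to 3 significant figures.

141 µV

Span = 2.31 V.
Required N = ⌈(82.1 − 1.76)/6.02⌉ = ⌈13.346⌉ = 14.
LSB = 2.31 V / 2^14 = 141 µV.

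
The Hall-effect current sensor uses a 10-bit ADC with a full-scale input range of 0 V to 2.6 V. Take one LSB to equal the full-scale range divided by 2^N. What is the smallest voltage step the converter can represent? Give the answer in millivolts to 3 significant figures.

2.54 mV

Range is 2.6 V.
There are 2^10 = 1024 steps.
LSB = 2.6 V / 2^10 = 2.54 mV.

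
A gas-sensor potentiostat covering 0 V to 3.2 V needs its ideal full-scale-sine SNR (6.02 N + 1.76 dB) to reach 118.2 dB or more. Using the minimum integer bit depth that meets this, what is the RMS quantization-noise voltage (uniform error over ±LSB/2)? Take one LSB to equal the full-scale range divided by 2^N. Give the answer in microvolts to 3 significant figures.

Span = 3.2 V.
Solving 6.02 N ≥ 118.2 − 1.76: N ≥ 19.342. Round up → N = 20.
One LSB is 3.2 V / 1048576 = 3.0518 µV.
V_rms = LSB/√12 = 0.881 µV.

0.881 µV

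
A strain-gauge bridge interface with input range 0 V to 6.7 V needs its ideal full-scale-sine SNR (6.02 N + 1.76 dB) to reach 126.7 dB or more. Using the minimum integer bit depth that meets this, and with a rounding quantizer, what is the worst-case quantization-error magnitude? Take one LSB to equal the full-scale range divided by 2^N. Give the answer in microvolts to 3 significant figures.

1.60 µV

Range is 6.7 V.
N ≥ (126.7 − 1.76)/6.02 = 20.754 → N_min = 21.
LSB = 6.7 V / 2^21 = 3.1948 µV.
Max error for round-to-nearest is LSB/2 = 1.60 µV.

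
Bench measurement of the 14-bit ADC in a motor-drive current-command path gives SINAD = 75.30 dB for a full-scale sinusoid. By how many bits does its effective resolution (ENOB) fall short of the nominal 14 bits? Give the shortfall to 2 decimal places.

N_eff = (75.30 − 1.76)/6.02 = 12.2159 bits.
Lost resolution: 14 − 12.2159 = 1.7841 bits.

1.78 bits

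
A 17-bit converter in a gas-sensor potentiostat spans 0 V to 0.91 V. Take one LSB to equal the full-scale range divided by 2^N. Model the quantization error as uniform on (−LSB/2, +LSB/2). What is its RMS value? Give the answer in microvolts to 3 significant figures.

V_FS = 0.91 V.
One LSB is 0.91 V / 131072 = 6.9427 µV.
For a uniform distribution on [−LSB/2, +LSB/2], V_rms = LSB/√12 = 6.9427 µV/3.4641 = 2.00 µV.

2.00 µV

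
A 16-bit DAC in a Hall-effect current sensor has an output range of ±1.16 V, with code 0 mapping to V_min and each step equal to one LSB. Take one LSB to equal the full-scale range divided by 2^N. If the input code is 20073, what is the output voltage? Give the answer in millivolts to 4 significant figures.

Range = 1.16 − (-1.16) = 2.32 V. LSB = 2.32 V / 2^16.
V_out = -1.16 + 20073 × (2.32/65536) V
      = -1.16 V + 0.710592 V = -0.449408 V.

-449.4 mV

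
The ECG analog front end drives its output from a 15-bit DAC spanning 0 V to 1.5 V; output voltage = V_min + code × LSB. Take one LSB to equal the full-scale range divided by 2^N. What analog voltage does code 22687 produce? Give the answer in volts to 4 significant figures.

Span = 1.5 V. LSB = 1.5 V / 2^15.
V_out = 0 + 22687 × (1.5/32768) V
      = 0 V + 1.03853 V = 1.03853 V.

1.039 V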